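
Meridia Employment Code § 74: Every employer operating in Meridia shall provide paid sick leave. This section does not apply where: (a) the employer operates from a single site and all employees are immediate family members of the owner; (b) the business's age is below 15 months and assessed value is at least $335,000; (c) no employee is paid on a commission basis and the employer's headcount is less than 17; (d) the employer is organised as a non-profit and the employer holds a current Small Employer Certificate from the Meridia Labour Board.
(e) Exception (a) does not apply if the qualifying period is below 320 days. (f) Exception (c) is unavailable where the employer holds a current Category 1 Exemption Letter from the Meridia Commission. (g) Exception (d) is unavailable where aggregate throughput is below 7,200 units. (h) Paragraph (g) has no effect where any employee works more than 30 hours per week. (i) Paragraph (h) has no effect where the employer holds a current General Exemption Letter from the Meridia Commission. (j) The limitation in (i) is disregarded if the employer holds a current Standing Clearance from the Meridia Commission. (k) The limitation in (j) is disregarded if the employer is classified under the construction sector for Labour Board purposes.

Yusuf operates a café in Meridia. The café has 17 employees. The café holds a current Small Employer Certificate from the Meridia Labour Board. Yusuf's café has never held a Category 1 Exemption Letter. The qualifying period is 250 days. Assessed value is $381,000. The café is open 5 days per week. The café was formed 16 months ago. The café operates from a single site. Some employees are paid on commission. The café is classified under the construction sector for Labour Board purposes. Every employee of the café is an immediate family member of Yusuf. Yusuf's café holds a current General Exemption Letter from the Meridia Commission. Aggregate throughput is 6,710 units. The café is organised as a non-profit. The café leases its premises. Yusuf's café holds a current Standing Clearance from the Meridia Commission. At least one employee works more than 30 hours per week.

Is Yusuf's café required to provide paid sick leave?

Exception (a): the employer operates from a single site; every employee is an immediate family member — every condition holds. However, paragraph (e) must be considered: (e) operates against (a): the qualifying period is 250 days, below the 320 days limit. Exception (a) does not apply.
Exception (b) requires that the business's age is below 15 months; but the business's age is 16 months, not below 15 months, so (b) is unavailable.
Exception (c) does not apply: some employees are paid on commission.
All of (d)'s requirements are met (the employer is a non-profit; a current Small Employer Certificate is held). Turning to paragraphs (g)–(k): (g) operates — aggregate throughput is 6,710 units, below the 7,200 units limit. (h) would limit (g) — at least one employee exceeds 30 hours/week — but (i) sets (h) aside: (i) is triggered — a current General Exemption Letter is held. (j) is engaged (a current Standing Clearance is held), but is set aside by (k): (k) operates against (j): the café is classified under the construction sector. Exception (d) does not apply.
Every exception is unavailable, so the rule governs.

Yes — Yusuf's café must provide paid sick leave.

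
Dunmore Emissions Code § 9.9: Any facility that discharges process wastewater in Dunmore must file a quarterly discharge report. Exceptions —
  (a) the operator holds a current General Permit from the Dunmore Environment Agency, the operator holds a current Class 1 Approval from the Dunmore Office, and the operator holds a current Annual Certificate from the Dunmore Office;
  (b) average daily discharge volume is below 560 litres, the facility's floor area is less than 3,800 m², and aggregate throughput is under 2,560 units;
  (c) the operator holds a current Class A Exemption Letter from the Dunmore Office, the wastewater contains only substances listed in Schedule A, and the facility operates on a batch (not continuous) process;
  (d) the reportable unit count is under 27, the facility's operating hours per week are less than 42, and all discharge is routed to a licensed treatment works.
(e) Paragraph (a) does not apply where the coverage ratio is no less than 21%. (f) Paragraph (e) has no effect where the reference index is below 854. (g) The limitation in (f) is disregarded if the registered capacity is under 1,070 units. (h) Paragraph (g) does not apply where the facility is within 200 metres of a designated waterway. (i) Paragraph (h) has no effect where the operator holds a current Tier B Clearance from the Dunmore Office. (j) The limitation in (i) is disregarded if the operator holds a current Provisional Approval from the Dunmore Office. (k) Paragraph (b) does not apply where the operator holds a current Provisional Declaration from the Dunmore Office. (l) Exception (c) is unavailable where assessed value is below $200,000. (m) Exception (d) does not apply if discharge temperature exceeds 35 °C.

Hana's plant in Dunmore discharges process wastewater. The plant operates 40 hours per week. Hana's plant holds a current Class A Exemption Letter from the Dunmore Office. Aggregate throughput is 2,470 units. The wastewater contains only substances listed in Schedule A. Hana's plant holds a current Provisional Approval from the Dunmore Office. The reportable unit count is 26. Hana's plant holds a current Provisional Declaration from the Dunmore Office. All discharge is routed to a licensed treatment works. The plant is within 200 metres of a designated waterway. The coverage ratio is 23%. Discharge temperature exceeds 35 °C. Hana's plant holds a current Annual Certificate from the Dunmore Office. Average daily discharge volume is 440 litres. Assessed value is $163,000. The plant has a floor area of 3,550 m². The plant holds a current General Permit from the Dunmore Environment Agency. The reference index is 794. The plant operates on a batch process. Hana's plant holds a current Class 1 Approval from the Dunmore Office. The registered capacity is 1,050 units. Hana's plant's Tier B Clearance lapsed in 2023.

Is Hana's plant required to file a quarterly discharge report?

Exception (a) is satisfied on its face — a current General Permit is held; a current Class 1 Approval is held; a current Annual Certificate is held. Considering the limiting provisions: (e) is engaged (the coverage ratio is 23%, meeting the 21% threshold), but is set aside by (f): (f) operates against (e): the reference index is 794, below the 854 limit. (g) is engaged (the registered capacity is 1,050 units, under the 1,070 units limit), but yields to (h): (h) operates against (g): the plant is within 200 m of a designated waterway. (i), which would lift (h), is not triggered — there is no Tier B Clearance in force. Exception (a) stands.
Exception (b) is satisfied on its face — average daily discharge volume is 440 litres, below the 560 litres limit; the facility's floor area is 3,550 m², less than the 3,800 m² limit; aggregate throughput is 2,470 units, under the 2,560 units limit. Turning to paragraph (k): (k) is engaged — a current Provisional Declaration is held. (b) is therefore removed.
Exception (c) is satisfied on its face — a current Class A Exemption Letter is held; the wastewater is Schedule-A-only; the facility operates on a batch process. But applying paragraph (l): (l) operates against (c): assessed value is $163,000, below the $200,000 limit. So (c) is unavailable.
Exception (d) is satisfied on its face — the reportable unit count is 26, under the 27 limit; the facility's operating hours per week are 40, less than the 42 limit; discharge is routed to a licensed treatment works. But applying paragraph (m): (m) is triggered — discharge temperature exceeds 35 °C. (d) is therefore removed.

No — exception (a) applies; Hana's plant is not required to file a quarterly discharge report.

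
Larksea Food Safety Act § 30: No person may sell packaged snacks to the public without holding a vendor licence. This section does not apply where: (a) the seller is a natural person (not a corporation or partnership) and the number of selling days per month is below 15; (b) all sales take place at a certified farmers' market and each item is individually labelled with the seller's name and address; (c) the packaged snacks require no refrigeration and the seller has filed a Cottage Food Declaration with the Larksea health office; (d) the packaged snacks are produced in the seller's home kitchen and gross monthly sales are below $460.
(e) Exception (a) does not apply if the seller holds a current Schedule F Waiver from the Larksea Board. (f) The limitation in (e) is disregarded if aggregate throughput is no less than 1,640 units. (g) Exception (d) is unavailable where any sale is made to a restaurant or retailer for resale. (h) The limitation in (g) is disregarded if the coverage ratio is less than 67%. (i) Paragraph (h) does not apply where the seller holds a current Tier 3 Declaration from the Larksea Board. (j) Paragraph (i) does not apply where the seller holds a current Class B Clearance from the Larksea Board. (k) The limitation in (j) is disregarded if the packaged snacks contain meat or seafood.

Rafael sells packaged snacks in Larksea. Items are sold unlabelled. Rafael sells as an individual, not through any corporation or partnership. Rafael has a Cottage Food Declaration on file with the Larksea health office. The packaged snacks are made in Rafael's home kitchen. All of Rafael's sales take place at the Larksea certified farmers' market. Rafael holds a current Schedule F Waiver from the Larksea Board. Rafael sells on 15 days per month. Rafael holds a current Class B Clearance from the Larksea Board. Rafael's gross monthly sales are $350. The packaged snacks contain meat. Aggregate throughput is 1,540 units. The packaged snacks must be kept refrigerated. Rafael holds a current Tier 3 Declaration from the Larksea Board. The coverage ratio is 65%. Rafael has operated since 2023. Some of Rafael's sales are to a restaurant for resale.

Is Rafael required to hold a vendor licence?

Exception (a) fails — the number of selling days per month is 15, not below 15.
Exception (b) does not apply: items are sold unlabelled.
Exception (c) fails — the packaged snacks require refrigeration.
Exception (d): the packaged snacks are home-kitchen produced; gross monthly sales are $350, below the $460 limit — every condition holds. However, paragraphs (g)–(k) must be considered: (g) operates against (d): some sales are to a restaurant for resale. (h) would limit (g) — the coverage ratio is 65%, less than the 67% limit — but (i) sets (h) aside: (i) operates against (h): a current Tier 3 Declaration is held. (j) applies (a current Class B Clearance is held), but is overridden by (k): (k) is engaged — the packaged snacks contain meat. So (d) is unavailable.
None of the exceptions is available; § 30 applies in full.

Yes — Rafael must hold a vendor licence.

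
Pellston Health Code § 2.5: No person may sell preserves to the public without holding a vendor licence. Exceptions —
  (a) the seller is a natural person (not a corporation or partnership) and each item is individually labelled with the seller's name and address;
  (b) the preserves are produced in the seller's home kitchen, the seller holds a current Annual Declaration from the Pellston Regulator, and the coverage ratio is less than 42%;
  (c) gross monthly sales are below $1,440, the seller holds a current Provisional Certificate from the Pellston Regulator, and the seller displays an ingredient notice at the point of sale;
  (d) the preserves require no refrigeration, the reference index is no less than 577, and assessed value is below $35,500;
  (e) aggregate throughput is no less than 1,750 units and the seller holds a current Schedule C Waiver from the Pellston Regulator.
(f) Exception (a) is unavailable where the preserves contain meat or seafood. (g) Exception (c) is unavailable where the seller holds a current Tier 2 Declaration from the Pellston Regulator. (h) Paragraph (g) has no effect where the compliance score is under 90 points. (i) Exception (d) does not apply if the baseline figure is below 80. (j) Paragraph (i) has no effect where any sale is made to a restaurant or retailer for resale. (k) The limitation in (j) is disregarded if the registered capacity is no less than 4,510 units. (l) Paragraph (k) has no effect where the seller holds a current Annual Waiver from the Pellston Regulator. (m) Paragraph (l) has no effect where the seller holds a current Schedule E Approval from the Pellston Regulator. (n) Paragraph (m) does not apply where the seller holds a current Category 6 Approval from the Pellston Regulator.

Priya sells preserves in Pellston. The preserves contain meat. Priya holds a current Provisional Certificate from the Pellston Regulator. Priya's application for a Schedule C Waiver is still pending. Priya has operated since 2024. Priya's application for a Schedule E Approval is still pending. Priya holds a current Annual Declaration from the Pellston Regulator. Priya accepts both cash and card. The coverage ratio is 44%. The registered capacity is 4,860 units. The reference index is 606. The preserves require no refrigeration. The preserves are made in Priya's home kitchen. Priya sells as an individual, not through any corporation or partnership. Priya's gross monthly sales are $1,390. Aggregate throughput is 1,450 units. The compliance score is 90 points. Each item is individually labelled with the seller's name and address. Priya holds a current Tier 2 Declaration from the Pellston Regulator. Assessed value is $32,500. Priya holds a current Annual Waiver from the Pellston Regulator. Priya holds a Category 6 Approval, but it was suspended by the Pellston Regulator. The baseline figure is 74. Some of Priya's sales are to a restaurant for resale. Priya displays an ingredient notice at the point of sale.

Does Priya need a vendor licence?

Exception (a) is satisfied on its face — the seller is a natural person; items are individually labelled. But: (f) operates against (a): the preserves contain meat. Exception (a) does not apply.
Exception (b) does not apply: the coverage ratio is 44%, not less than 42%.
Exception (c)'s conditions are all satisfied: gross monthly sales are $1,390, below the $1,440 limit; a current Provisional Certificate is held; an ingredient notice is displayed. But: (g) applies — a current Tier 2 Declaration is held. (h) is inapplicable (the compliance score is 90 points, not under 90 points), so (g) stands. (c) is therefore removed.
Exception (d)'s conditions are all satisfied: the preserves are shelf-stable; the reference index is 606, meeting the 577 threshold; assessed value is $32,500, below the $35,500 limit. As to paragraphs (i)–(n): (i) operates (the baseline figure is 74, below the 80 limit), but is itself disapplied by (j): (j) operates against (i): some sales are to a restaurant for resale. (k) is engaged (the registered capacity is 4,860 units, meeting the 4,510 units threshold), but is itself disapplied by (l): (l) operates against (k): a current Annual Waiver is held. (m) does not operate here (no current Schedule E Approval is held), so (l) stands. Exception (d) stands.
Exception (e) does not apply: aggregate throughput is 1,450 units, short of 1,750 units.

No — exception (d) applies; Priya is not required to hold a vendor licence.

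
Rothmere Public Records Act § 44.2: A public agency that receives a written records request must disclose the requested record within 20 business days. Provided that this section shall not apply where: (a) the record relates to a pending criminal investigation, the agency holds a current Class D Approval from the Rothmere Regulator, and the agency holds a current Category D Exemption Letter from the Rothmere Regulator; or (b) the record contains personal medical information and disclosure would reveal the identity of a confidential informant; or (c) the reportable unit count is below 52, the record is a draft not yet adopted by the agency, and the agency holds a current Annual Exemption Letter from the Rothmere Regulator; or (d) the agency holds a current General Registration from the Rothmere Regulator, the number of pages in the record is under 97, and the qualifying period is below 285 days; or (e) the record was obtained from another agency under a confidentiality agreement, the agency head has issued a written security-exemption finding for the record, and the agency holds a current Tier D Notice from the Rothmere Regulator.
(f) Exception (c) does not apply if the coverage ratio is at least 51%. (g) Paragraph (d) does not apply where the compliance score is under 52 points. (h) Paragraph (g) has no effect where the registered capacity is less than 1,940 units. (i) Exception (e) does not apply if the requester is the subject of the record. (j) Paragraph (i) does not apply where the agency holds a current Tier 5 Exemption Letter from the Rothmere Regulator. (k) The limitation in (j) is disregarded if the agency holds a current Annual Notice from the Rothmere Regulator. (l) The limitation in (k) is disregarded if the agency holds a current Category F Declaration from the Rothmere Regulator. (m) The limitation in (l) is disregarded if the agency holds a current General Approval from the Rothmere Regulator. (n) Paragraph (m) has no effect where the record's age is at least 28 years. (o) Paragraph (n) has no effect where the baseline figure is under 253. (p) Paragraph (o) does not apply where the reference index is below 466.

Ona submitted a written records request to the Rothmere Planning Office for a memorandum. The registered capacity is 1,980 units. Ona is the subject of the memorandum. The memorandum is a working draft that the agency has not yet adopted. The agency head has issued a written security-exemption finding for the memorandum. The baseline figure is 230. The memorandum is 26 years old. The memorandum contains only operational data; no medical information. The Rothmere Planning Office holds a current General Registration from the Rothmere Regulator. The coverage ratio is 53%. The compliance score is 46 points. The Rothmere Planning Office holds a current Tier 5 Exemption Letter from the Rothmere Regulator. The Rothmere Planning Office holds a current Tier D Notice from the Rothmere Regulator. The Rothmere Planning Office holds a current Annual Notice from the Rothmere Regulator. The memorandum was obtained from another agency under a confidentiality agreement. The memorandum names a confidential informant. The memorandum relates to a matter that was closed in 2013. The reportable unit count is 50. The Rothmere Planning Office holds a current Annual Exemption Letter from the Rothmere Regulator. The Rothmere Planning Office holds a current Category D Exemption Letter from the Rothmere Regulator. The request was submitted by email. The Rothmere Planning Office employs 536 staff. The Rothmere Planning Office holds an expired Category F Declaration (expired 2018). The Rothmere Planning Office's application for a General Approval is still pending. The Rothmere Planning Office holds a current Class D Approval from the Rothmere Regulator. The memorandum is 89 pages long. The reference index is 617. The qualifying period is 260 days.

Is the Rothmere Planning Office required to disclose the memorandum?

Yes — the Rothmere Planning Office must disclose the memorandum.

Exception (a) does not apply: the memorandum relates to a closed matter.
Exception (b) does not apply: the memorandum contains only operational data.
Exception (c)'s conditions are all satisfied: the reportable unit count is 50, below the 52 limit; the memorandum is an unadopted draft; a current Annual Exemption Letter is held. Turning to paragraph (f): (f) operates against (c): the coverage ratio is 53%, meeting the 51% threshold. Exception (c) does not apply.
All of (d)'s requirements are met (a current General Registration is held; the number of pages in the record is 89, under the 97 limit; the qualifying period is 260 days, below the 285 days limit). But: (g) is engaged — the compliance score is 46 points, under the 52 points limit. (h), which would lift (g), is not triggered — the registered capacity is 1,980 units, not less than 1,940 units. So (d) is unavailable.
Exception (e) is satisfied on its face — the memorandum was obtained under a confidentiality agreement; a written security-exemption finding has been issued; a current Tier D Notice is held. But applying paragraphs (i)–(p): (i) operates against (e): Ona is the subject of the memorandum. (j) is triggered (a current Tier 5 Exemption Letter is held), but is set aside by (k): (k) is triggered — a current Annual Notice is held. (l) is not triggered (there is no Category F Declaration in force), so (k) stands. (e) is therefore removed.
No exception is made out. the Rothmere Planning Office falls within the general rule.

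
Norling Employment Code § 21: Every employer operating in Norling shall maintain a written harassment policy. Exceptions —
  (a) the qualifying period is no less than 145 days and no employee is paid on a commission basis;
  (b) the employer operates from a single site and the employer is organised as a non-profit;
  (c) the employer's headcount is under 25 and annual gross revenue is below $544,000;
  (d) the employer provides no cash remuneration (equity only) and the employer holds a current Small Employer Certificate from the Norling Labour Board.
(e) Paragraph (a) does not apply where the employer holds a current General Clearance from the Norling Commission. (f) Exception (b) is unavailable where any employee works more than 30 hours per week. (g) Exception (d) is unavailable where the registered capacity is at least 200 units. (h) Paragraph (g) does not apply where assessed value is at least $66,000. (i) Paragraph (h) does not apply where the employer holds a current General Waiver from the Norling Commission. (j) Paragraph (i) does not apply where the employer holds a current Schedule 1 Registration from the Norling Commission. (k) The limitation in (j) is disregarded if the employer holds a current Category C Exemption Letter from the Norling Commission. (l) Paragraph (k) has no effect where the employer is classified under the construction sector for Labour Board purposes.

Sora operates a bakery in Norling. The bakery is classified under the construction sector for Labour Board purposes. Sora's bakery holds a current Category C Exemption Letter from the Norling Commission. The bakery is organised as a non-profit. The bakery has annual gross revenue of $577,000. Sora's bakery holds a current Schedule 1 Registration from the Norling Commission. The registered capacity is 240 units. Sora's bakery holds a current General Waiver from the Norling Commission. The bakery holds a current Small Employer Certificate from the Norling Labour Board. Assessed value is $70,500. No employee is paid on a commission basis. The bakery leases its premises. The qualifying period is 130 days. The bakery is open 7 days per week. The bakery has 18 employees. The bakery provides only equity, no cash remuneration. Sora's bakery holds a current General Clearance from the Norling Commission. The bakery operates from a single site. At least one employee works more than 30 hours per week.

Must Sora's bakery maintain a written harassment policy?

Exception (a) does not apply: the qualifying period is 130 days, short of 145 days.
Exception (b)'s conditions are all satisfied: the employer operates from a single site; the employer is a non-profit. Turning to paragraph (f): (f) is triggered — at least one employee exceeds 30 hours/week. So (b) is unavailable.
Exception (c) requires that annual gross revenue is below $544,000; but annual gross revenue is $577,000, not below $544,000, so (c) is unavailable.
All of (d)'s requirements are met (remuneration is equity-only; a current Small Employer Certificate is held). As to paragraphs (g)–(l): (g) would limit (d) — the registered capacity is 240 units, meeting the 200 units threshold — but (h) sets (g) aside: (h) operates against (g): assessed value is $70,500, meeting the $66,000 threshold. (i) would limit (h) — a current General Waiver is held — but (j) sets (i) aside: (j) operates against (i): a current Schedule 1 Registration is held. (k) would limit (j) — a current Category C Exemption Letter is held — but (l) sets (k) aside: (l) applies — the bakery is classified under the construction sector. So (d) applies.

No — exception (d) applies; Sora's bakery is not required to maintain a written harassment policy.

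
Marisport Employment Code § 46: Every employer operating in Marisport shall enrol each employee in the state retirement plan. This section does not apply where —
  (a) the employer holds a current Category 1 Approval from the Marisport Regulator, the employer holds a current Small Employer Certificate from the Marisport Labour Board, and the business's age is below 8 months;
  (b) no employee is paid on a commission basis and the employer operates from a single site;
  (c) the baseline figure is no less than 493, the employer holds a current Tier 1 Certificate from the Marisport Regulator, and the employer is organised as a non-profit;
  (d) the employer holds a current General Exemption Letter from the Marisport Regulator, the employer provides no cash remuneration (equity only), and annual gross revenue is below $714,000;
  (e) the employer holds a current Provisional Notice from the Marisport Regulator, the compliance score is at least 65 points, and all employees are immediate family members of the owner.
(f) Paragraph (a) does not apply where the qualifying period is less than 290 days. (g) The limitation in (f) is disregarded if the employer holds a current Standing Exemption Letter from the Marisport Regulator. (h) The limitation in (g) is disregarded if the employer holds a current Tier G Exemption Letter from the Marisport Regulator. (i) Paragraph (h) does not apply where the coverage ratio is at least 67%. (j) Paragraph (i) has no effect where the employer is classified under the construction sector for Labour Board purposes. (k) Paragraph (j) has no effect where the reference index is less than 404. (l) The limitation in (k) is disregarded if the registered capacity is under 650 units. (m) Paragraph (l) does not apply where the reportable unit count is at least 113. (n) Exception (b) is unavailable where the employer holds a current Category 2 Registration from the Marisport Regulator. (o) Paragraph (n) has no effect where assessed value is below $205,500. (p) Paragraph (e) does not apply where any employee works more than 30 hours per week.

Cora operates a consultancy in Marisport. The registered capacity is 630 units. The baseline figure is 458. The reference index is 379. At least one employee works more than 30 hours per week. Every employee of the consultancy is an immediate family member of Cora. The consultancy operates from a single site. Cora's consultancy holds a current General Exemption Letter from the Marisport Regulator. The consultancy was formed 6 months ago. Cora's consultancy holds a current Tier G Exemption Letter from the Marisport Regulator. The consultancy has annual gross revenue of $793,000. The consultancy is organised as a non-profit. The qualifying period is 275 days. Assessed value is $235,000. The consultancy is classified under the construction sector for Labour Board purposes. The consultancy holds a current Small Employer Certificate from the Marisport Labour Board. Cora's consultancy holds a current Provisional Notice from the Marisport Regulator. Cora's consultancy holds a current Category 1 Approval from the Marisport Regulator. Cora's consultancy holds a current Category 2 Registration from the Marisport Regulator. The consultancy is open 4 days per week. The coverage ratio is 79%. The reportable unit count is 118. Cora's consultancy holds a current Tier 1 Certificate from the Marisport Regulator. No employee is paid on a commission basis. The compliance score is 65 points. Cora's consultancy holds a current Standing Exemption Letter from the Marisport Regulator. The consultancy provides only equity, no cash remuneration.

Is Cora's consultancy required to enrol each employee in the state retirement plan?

Exception (a)'s conditions are all satisfied: a current Category 1 Approval is held; a current Small Employer Certificate is held; the business's age is 6 months, below the 8 months limit. Applying paragraphs (f)–(m): (f) would limit (a) — the qualifying period is 275 days, less than the 290 days limit — but (g) sets (f) aside: (g) is engaged — a current Standing Exemption Letter is held. (h) would limit (g) — a current Tier G Exemption Letter is held — but (i) sets (h) aside: (i) operates against (h): the coverage ratio is 79%, meeting the 67% threshold. (j) is triggered (the consultancy is classified under the construction sector), but is set aside by (k): (k) is engaged — the reference index is 379, less than the 404 limit. (l) would limit (k) — the registered capacity is 630 units, under the 650 units limit — but (m) sets (l) aside: (m) operates against (l): the reportable unit count is 118, meeting the 113 threshold. Exception (a) stands.
Exception (b) is satisfied on its face — no employee is paid on commission; the employer operates from a single site. But: (n) applies — a current Category 2 Registration is held. (o), which would lift (n), is not engaged — assessed value is $235,000, not below $205,500. Exception (b) does not apply.
Exception (c) fails — the baseline figure is 458, short of 493.
Exception (d) does not apply: annual gross revenue is $793,000, not below $714,000.
Exception (e) is satisfied on its face — a current Provisional Notice is held; the compliance score is 65 points, meeting the 65 points threshold; every employee is an immediate family member. But applying paragraph (p): (p) is engaged — at least one employee exceeds 30 hours/week. So (e) is unavailable.

No — exception (a) applies; Cora's consultancy is not required to enrol each employee in the state retirement plan.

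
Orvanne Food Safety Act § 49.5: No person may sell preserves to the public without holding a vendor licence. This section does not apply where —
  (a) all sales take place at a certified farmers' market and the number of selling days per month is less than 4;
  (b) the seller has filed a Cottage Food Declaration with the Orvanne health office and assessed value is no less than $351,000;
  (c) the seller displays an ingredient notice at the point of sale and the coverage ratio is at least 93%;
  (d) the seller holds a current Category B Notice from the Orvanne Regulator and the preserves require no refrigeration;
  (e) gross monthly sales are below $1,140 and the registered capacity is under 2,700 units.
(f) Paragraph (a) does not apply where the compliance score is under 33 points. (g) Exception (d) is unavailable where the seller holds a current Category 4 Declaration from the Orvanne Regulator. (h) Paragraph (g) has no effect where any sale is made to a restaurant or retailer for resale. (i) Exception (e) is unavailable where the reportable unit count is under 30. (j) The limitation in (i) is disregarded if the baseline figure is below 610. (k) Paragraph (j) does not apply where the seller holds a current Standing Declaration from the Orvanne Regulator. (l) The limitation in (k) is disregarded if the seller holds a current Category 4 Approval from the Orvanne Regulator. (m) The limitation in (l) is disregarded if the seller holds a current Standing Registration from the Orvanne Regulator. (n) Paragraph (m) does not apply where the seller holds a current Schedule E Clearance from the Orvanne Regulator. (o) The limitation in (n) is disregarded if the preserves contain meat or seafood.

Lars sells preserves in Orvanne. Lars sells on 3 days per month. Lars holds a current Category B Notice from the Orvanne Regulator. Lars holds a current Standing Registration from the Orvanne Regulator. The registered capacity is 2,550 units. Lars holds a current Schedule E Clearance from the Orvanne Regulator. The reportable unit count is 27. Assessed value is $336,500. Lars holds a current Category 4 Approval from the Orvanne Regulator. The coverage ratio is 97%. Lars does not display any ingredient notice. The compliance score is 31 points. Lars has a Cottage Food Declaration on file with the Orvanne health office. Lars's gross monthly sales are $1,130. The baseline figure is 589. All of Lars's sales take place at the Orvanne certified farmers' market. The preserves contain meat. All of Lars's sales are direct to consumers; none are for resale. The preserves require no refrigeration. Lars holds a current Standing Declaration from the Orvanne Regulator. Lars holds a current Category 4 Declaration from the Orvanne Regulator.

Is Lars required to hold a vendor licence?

Yes — Lars must hold a vendor licence.

All of (a)'s requirements are met (all sales are at a certified farmers' market; the number of selling days per month is 3, less than the 4 limit). Turning to paragraph (f): (f) operates — the compliance score is 31 points, under the 33 points limit. So (a) is unavailable.
Exception (b) does not apply: assessed value is $336,500, short of $351,000.
Exception (c) fails — no ingredient notice is displayed.
Exception (d): a current Category B Notice is held; the preserves are shelf-stable — every condition holds. But applying paragraphs (g)–(h): (g) operates against (d): a current Category 4 Declaration is held. (h), which would lift (g), is inapplicable — no sales are for resale. So (d) is unavailable.
Exception (e) is satisfied on its face — gross monthly sales are $1,130, below the $1,140 limit; the registered capacity is 2,550 units, under the 2,700 units limit. Turning to paragraphs (i)–(o): (i) is triggered — the reportable unit count is 27, under the 30 limit. (j) is triggered (the baseline figure is 589, below the 610 limit), but is itself disapplied by (k): (k) is engaged — a current Standing Declaration is held. (l) would limit (k) — a current Category 4 Approval is held — but (m) sets (l) aside: (m) applies — a current Standing Registration is held. (n) would limit (m) — a current Schedule E Clearance is held — but (o) sets (n) aside: (o) is engaged — the preserves contain meat. (e) is therefore removed.
No exception applies. The general rule governs.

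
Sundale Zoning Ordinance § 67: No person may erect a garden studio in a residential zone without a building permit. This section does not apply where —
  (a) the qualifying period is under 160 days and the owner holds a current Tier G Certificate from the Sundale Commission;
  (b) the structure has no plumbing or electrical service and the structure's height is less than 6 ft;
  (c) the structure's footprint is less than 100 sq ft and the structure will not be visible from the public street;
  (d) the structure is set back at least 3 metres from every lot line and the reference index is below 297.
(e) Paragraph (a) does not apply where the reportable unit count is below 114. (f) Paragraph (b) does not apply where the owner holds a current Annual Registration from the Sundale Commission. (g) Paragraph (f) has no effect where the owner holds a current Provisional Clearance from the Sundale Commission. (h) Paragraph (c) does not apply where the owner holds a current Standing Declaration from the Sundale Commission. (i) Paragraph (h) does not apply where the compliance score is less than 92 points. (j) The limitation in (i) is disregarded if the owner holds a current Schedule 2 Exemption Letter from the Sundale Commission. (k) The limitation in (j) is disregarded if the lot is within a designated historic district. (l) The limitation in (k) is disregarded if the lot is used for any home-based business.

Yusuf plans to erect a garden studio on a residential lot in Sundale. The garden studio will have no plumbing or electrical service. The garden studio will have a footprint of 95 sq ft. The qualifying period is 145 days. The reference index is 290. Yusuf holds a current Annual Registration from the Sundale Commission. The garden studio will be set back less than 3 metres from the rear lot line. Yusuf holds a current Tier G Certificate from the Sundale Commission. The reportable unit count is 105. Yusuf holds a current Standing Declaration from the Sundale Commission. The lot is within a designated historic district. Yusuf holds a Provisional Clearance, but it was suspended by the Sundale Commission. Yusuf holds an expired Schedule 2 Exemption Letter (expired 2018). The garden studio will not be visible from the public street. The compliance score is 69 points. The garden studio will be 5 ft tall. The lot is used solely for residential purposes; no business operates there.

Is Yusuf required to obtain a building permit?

Exception (a)'s conditions are all satisfied: the qualifying period is 145 days, under the 160 days limit; a current Tier G Certificate is held. Turning to paragraph (e): (e) operates against (a): the reportable unit count is 105, below the 114 limit. Exception (a) does not apply.
All of (b)'s requirements are met (there is no plumbing or electrical service; the structure's height is 5 ft, less than the 6 ft limit). Turning to paragraphs (f)–(g): (f) is triggered — a current Annual Registration is held. (g) is inapplicable (no current Provisional Clearance is held), so (f) stands. Exception (b) does not apply.
Exception (c): the structure's footprint is 95 sq ft, less than the 100 sq ft limit; the structure will not be visible from the street — every condition holds. Under paragraphs (h)–(l): (h) would limit (c) — a current Standing Declaration is held — but (i) sets (h) aside: (i) operates against (h): the compliance score is 69 points, less than the 92 points limit. (j) is not triggered (there is no Schedule 2 Exemption Letter in force), so (i) stands. So (c) applies.
Exception (d) does not apply: the rear setback is under 3 m.

No — exception (c) applies; Yusuf does not need a building permit.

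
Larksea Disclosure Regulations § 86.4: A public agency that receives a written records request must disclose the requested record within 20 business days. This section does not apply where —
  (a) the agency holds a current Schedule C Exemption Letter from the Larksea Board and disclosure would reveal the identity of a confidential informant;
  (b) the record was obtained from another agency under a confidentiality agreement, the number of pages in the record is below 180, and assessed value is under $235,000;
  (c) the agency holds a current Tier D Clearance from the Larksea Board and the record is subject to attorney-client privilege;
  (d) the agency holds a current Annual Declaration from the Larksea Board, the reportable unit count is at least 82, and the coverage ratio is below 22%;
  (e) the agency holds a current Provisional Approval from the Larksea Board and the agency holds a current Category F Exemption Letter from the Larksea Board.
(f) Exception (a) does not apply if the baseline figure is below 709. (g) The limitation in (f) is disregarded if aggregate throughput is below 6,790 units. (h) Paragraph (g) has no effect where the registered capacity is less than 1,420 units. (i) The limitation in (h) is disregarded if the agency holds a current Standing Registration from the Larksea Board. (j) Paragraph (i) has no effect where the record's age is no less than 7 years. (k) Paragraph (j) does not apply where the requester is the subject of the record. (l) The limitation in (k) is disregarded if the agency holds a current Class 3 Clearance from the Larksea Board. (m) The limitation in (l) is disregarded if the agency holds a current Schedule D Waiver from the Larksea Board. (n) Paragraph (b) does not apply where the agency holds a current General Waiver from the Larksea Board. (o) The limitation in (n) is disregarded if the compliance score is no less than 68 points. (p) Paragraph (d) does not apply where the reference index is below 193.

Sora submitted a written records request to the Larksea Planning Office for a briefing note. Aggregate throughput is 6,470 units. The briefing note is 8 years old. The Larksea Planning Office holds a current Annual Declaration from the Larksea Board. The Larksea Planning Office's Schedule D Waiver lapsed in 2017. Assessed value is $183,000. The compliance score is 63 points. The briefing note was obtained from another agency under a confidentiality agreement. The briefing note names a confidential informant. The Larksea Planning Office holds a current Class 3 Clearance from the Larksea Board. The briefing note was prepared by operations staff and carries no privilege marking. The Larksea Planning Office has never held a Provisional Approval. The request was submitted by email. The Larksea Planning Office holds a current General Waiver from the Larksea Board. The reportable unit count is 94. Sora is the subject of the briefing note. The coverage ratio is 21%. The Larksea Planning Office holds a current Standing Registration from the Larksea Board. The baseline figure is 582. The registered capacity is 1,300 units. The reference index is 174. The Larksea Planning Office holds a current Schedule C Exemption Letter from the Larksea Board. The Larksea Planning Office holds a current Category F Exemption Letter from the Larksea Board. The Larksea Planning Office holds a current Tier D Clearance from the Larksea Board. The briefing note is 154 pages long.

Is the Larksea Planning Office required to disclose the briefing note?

Yes — the Larksea Planning Office must disclose the briefing note.

Exception (a): a current Schedule C Exemption Letter is held; the briefing note names a confidential informant — every condition holds. But: (f) applies — the baseline figure is 582, below the 709 limit. (g) is triggered (aggregate throughput is 6,470 units, below the 6,790 units limit), but yields to (h): (h) is engaged — the registered capacity is 1,300 units, less than the 1,420 units limit. (i) operates (a current Standing Registration is held), but is set aside by (j): (j) is engaged — the record's age is 8 years, meeting the 7 years threshold. (k) would limit (j) — Sora is the subject of the briefing note — but (l) sets (k) aside: (l) operates against (k): a current Class 3 Clearance is held. (m) does not operate here (no current Schedule D Waiver is held), so (l) stands. So (a) is unavailable.
Exception (b) is satisfied on its face — the briefing note was obtained under a confidentiality agreement; the number of pages in the record is 154, below the 180 limit; assessed value is $183,000, under the $235,000 limit. But: (n) operates against (b): a current General Waiver is held. (o), which would lift (n), is not triggered — the compliance score is 63 points, short of 68 points. So (b) is unavailable.
Exception (c) requires that the record is subject to attorney-client privilege; but the briefing note carries no privilege marking, so (c) is unavailable.
All of (d)'s requirements are met (a current Annual Declaration is held; the reportable unit count is 94, meeting the 82 threshold; the coverage ratio is 21%, below the 22% limit). But: (p) is triggered — the reference index is 174, below the 193 limit. So (d) is unavailable.
Exception (e) does not apply: the Provisional Approval is not current.
Every exception is unavailable, so the rule governs.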